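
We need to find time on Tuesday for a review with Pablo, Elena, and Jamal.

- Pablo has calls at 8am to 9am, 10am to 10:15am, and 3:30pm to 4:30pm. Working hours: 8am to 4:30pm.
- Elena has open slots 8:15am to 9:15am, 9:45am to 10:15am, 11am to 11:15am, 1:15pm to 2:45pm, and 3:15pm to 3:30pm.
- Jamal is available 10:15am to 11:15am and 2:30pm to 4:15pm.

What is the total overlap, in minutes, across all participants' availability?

Pablo free within 08:00–16:30: 09:00–10:00, 10:15–15:30.
Pablo ∩ Elena: 09:00–09:15, 09:45–10:00, 11:00–11:15, 13:15–14:45, 15:15–15:30.
Pablo ∩ Elena ∩ Jamal: 11:00–11:15, 14:30–14:45, 15:15–15:30.
Total common minutes: 15 + 15 + 15 = 45.

45 minutes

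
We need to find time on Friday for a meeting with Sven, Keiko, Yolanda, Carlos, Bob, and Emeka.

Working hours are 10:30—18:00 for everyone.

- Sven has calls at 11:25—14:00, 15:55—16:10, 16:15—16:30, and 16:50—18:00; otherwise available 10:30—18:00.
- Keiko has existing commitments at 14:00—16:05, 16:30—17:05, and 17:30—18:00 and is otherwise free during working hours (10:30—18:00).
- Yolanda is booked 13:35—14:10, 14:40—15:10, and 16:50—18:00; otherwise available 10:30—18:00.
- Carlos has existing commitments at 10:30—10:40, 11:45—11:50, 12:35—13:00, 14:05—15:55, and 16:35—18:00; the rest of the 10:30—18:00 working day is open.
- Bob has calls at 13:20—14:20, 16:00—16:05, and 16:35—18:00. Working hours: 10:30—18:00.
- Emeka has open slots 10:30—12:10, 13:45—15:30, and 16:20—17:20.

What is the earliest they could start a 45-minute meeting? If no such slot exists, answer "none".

10:40

Sven free within 10:30–18:00: 10:30–11:25, 14:00–15:55, 16:10–16:15, 16:30–16:50.
Keiko free within 10:30–18:00: 10:30–14:00, 16:05–16:30, 17:05–17:30.
Yolanda free within 10:30–18:00: 10:30–13:35, 14:10–14:40, 15:10–16:50.
Carlos free within 10:30–18:00: 10:40–11:45, 11:50–12:35, 13:00–14:05, 15:55–16:35.
Bob free within 10:30–18:00: 10:30–13:20, 14:20–16:00, 16:05–16:35.
Sven ∩ Keiko: 10:30–11:25, 16:10–16:15.
Sven ∩ Keiko ∩ Yolanda: 10:30–11:25, 16:10–16:15.
Sven ∩ Keiko ∩ Yolanda ∩ Carlos: 10:40–11:25, 16:10–16:15.
Sven ∩ Keiko ∩ Yolanda ∩ Carlos ∩ Bob: 10:40–11:25, 16:10–16:15.
Sven ∩ Keiko ∩ Yolanda ∩ Carlos ∩ Bob ∩ Emeka: 10:40–11:25.
Windows ≥ 45 min: 10:40–11:25.
Earliest such window starts at 10:40.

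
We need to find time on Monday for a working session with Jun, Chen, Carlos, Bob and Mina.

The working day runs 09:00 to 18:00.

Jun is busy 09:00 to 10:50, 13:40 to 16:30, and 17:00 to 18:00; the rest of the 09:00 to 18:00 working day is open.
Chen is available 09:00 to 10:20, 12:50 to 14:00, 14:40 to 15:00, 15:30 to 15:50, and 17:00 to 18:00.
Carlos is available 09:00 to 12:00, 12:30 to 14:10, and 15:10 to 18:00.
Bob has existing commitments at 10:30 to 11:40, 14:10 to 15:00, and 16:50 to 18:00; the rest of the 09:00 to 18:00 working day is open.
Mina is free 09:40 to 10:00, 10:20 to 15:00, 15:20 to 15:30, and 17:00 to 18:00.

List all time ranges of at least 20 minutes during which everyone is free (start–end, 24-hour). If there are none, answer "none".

Jun free within 09:00–18:00: 10:50–13:40, 16:30–17:00.
Bob free within 09:00–18:00: 09:00–10:30, 11:40–14:10, 15:00–16:50.
Jun ∩ Chen: 12:50–13:40.
Jun ∩ Chen ∩ Carlos: 12:50–13:40.
Jun ∩ Chen ∩ Carlos ∩ Bob: 12:50–13:40.
Jun ∩ Chen ∩ Carlos ∩ Bob ∩ Mina: 12:50–13:40.
Windows ≥ 20 min: 12:50–13:40.

12:50–13:40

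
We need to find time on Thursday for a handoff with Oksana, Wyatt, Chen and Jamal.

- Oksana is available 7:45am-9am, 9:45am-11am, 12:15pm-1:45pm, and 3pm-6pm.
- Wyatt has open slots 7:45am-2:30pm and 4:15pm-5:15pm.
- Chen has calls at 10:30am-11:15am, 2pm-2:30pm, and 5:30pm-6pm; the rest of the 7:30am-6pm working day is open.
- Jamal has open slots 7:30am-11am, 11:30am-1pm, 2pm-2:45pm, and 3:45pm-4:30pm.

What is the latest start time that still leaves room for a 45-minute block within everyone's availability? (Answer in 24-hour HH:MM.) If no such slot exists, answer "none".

Chen free within 07:30–18:00: 07:30–10:30, 11:15–14:00, 14:30–17:30.
Oksana ∩ Wyatt: 07:45–09:00, 09:45–11:00, 12:15–13:45, 16:15–17:15.
Oksana ∩ Wyatt ∩ Chen: 07:45–09:00, 09:45–10:30, 12:15–13:45, 16:15–17:15.
Oksana ∩ Wyatt ∩ Chen ∩ Jamal: 07:45–09:00, 09:45–10:30, 12:15–13:00, 16:15–16:30.
Windows ≥ 45 min: 07:45–09:00, 09:45–10:30, 12:15–13:00.
Latest start in the last window 12:15–13:00 is 13:00 − 45 min = 12:15.

12:15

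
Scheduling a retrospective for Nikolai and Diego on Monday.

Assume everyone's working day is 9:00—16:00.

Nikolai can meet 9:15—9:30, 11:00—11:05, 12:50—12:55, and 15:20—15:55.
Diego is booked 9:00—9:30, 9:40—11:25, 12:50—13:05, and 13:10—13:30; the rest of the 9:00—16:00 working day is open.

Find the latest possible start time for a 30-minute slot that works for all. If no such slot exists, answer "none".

15:25

Diego free within 09:00–16:00: 09:30–09:40, 11:25–12:50, 13:05–13:10, 13:30–16:00.
Nikolai ∩ Diego: 15:20–15:55.
Windows ≥ 30 min: 15:20–15:55.
Latest start in the last window 15:20–15:55 is 15:55 − 30 min = 15:25.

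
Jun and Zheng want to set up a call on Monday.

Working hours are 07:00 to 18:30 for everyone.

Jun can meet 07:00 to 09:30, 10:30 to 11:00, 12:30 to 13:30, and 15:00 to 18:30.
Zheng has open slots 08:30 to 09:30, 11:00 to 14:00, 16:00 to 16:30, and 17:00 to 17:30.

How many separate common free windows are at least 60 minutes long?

2

Jun ∩ Zheng: 08:30–09:30, 12:30–13:30, 16:00–16:30, 17:00–17:30.
Windows ≥ 60 min: 08:30–09:30, 12:30–13:30.
That's 2 windows.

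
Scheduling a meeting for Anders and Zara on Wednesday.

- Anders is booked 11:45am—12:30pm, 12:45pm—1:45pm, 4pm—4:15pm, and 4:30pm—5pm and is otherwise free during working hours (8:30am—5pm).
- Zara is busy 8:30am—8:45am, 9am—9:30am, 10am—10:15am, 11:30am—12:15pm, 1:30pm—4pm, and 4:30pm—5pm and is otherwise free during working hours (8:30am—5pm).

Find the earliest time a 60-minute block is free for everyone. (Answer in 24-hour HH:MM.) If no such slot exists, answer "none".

10:15

Anders free within 08:30–17:00: 08:30–11:45, 12:30–12:45, 13:45–16:00, 16:15–16:30.
Zara free within 08:30–17:00: 08:45–09:00, 09:30–10:00, 10:15–11:30, 12:15–13:30, 16:00–16:30.
Anders ∩ Zara: 08:45–09:00, 09:30–10:00, 10:15–11:30, 12:30–12:45, 16:15–16:30.
Windows ≥ 60 min: 10:15–11:30.
Earliest such window starts at 10:15.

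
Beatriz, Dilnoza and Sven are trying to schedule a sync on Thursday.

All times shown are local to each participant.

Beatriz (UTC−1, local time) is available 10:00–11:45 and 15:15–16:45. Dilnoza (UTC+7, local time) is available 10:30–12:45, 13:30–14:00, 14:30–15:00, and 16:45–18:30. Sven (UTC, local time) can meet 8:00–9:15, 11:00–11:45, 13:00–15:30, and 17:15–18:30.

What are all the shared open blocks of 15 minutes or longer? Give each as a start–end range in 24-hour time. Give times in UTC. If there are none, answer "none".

11:00–11:30

Beatriz → UTC: 11:00–12:45, 16:15–17:45.
Dilnoza → UTC: 03:30–05:45, 06:30–07:00, 07:30–08:00, 09:45–11:30.
Sven → UTC: 08:00–09:15, 11:00–11:45, 13:00–15:30, 17:15–18:30.
Beatriz ∩ Dilnoza: 11:00–11:30.
Beatriz ∩ Dilnoza ∩ Sven: 11:00–11:30.
Windows ≥ 15 min: 11:00–11:30.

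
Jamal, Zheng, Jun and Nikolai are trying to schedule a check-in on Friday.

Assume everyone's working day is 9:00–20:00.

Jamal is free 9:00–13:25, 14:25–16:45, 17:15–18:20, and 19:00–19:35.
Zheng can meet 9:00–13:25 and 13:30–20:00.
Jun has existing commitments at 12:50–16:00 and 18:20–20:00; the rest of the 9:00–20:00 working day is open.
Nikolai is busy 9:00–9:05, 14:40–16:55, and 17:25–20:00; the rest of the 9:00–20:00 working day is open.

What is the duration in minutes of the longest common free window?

Jun free within 09:00–20:00: 09:00–12:50, 16:00–18:20.
Nikolai free within 09:00–20:00: 09:05–14:40, 16:55–17:25.
Jamal ∩ Zheng: 09:00–13:25, 14:25–16:45, 17:15–18:20, 19:00–19:35.
Jamal ∩ Zheng ∩ Jun: 09:00–12:50, 16:00–16:45, 17:15–18:20.
Jamal ∩ Zheng ∩ Jun ∩ Nikolai: 09:05–12:50, 17:15–17:25.
Common window lengths: 225, 10 min; longest is 225.

225 minutes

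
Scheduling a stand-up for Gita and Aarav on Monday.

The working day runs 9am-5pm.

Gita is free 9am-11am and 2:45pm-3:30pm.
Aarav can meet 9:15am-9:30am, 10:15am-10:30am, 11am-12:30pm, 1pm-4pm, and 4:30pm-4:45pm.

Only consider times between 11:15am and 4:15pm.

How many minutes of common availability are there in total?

Gita ∩ Aarav: 09:15–09:30, 10:15–10:30, 14:45–15:30.
Restricted to 11:15–16:15: 14:45–15:30.
Total common minutes: 45.

45 minutes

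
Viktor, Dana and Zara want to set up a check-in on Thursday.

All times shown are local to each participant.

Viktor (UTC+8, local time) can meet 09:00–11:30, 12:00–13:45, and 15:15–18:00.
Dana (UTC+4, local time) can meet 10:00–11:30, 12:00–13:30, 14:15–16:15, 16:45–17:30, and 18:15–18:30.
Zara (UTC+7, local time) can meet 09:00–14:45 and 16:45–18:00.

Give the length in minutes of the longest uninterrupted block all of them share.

15 minutes

Viktor → UTC: 01:00–03:30, 04:00–05:45, 07:15–10:00.
Dana → UTC: 06:00–07:30, 08:00–09:30, 10:15–12:15, 12:45–13:30, 14:15–14:30.
Zara → UTC: 02:00–07:45, 09:45–11:00.
Viktor ∩ Dana: 07:15–07:30, 08:00–09:30.
Viktor ∩ Dana ∩ Zara: 07:15–07:30.
Single common window of 15 minutes.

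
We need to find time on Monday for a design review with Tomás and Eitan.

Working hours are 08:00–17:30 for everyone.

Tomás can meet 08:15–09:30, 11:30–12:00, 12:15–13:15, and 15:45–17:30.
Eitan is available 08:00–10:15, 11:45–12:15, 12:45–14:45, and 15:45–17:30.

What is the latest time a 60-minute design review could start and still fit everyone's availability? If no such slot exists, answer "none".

Tomás ∩ Eitan: 08:15–09:30, 11:45–12:00, 12:45–13:15, 15:45–17:30.
Windows ≥ 60 min: 08:15–09:30, 15:45–17:30.
Latest start in the last window 15:45–17:30 is 17:30 − 60 min = 16:30.

16:30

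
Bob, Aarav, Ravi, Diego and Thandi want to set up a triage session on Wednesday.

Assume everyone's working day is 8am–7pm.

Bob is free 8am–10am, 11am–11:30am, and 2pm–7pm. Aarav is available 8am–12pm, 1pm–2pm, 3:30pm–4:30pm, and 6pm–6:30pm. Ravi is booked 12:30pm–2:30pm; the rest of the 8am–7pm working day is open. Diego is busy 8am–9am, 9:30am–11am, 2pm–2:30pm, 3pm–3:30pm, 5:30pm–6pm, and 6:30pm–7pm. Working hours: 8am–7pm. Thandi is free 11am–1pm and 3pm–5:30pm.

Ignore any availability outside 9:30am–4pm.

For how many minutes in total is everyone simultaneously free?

Ravi free within 08:00–19:00: 08:00–12:30, 14:30–19:00.
Diego free within 08:00–19:00: 09:00–09:30, 11:00–14:00, 14:30–15:00, 15:30–17:30, 18:00–18:30.
Bob ∩ Aarav: 08:00–10:00, 11:00–11:30, 15:30–16:30, 18:00–18:30.
Bob ∩ Aarav ∩ Ravi: 08:00–10:00, 11:00–11:30, 15:30–16:30, 18:00–18:30.
Bob ∩ Aarav ∩ Ravi ∩ Diego: 09:00–09:30, 11:00–11:30, 15:30–16:30, 18:00–18:30.
Bob ∩ Aarav ∩ Ravi ∩ Diego ∩ Thandi: 11:00–11:30, 15:30–16:30.
Restricted to 09:30–16:00: 11:00–11:30, 15:30–16:00.
Total common minutes: 30 + 30 = 60.

60 minutes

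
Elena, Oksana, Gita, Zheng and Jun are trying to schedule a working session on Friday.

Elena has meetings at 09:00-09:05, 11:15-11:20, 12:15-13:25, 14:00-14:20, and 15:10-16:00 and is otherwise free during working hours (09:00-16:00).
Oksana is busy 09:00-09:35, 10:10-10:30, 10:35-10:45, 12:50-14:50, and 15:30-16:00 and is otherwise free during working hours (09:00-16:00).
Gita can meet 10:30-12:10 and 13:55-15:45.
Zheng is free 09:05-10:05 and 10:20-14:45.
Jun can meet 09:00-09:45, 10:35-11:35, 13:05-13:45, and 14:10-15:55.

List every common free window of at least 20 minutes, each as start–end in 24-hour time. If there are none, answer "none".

10:45–11:15

Elena free within 09:00–16:00: 09:05–11:15, 11:20–12:15, 13:25–14:00, 14:20–15:10.
Oksana free within 09:00–16:00: 09:35–10:10, 10:30–10:35, 10:45–12:50, 14:50–15:30.
Elena ∩ Oksana: 09:35–10:10, 10:30–10:35, 10:45–11:15, 11:20–12:15, 14:50–15:10.
Elena ∩ Oksana ∩ Gita: 10:30–10:35, 10:45–11:15, 11:20–12:10, 14:50–15:10.
Elena ∩ Oksana ∩ Gita ∩ Zheng: 10:30–10:35, 10:45–11:15, 11:20–12:10.
Elena ∩ Oksana ∩ Gita ∩ Zheng ∩ Jun: 10:45–11:15, 11:20–11:35.
Windows ≥ 20 min: 10:45–11:15.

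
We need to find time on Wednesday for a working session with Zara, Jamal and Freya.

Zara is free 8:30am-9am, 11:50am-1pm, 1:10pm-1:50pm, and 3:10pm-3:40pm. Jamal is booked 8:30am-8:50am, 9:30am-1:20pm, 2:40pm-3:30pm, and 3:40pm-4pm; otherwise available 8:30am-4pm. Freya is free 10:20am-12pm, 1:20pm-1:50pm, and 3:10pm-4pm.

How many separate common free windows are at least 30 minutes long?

Jamal free within 08:30–16:00: 08:50–09:30, 13:20–14:40, 15:30–15:40.
Zara ∩ Jamal: 08:50–09:00, 13:20–13:50, 15:30–15:40.
Zara ∩ Jamal ∩ Freya: 13:20–13:50, 15:30–15:40.
Windows ≥ 30 min: 13:20–13:50.
That's 1 window.

1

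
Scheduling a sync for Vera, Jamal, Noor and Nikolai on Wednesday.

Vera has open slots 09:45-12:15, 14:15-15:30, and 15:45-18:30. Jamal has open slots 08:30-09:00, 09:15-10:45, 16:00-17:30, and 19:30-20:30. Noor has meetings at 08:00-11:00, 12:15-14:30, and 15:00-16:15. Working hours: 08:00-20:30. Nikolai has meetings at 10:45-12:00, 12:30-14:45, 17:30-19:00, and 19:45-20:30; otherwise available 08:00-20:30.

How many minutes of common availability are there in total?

Noor free within 08:00–20:30: 11:00–12:15, 14:30–15:00, 16:15–20:30.
Nikolai free within 08:00–20:30: 08:00–10:45, 12:00–12:30, 14:45–17:30, 19:00–19:45.
Vera ∩ Jamal: 09:45–10:45, 16:00–17:30.
Vera ∩ Jamal ∩ Noor: 16:15–17:30.
Vera ∩ Jamal ∩ Noor ∩ Nikolai: 16:15–17:30.
Total common minutes: 75.

75 minutes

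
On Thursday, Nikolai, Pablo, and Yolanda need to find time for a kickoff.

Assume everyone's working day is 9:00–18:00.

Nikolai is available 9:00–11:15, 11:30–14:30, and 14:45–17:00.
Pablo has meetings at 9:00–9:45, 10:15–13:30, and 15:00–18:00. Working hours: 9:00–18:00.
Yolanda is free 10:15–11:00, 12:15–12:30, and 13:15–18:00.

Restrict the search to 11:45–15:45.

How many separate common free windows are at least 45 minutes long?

Pablo free within 09:00–18:00: 09:45–10:15, 13:30–15:00.
Nikolai ∩ Pablo: 09:45–10:15, 13:30–14:30, 14:45–15:00.
Nikolai ∩ Pablo ∩ Yolanda: 13:30–14:30, 14:45–15:00.
Restricted to 11:45–15:45: 13:30–14:30, 14:45–15:00.
Windows ≥ 45 min: 13:30–14:30.
That's 1 window.

1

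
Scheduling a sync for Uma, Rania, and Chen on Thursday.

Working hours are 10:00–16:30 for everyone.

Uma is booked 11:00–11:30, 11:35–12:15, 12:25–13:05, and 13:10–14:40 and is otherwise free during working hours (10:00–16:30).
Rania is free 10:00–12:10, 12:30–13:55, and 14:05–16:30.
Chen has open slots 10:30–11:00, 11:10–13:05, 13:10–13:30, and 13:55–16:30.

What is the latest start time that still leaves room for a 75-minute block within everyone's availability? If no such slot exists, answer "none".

15:15

Uma free within 10:00–16:30: 10:00–11:00, 11:30–11:35, 12:15–12:25, 13:05–13:10, 14:40–16:30.
Uma ∩ Rania: 10:00–11:00, 11:30–11:35, 13:05–13:10, 14:40–16:30.
Uma ∩ Rania ∩ Chen: 10:30–11:00, 11:30–11:35, 14:40–16:30.
Windows ≥ 75 min: 14:40–16:30.
Latest start in the last window 14:40–16:30 is 16:30 − 75 min = 15:15.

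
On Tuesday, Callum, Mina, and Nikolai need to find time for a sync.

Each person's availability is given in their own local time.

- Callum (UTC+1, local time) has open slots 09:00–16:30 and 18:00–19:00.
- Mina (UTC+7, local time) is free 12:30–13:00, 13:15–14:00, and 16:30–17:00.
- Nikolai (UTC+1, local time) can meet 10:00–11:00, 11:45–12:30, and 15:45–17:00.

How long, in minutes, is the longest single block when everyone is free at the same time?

30 minutes

Callum → UTC: 08:00–15:30, 17:00–18:00.
Mina → UTC: 05:30–06:00, 06:15–07:00, 09:30–10:00.
Nikolai → UTC: 09:00–10:00, 10:45–11:30, 14:45–16:00.
Callum ∩ Mina: 09:30–10:00.
Callum ∩ Mina ∩ Nikolai: 09:30–10:00.
Single common window of 30 minutes.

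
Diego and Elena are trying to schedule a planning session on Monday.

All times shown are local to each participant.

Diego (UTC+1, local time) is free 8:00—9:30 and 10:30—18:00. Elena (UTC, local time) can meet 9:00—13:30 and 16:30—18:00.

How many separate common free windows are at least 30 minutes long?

2

Diego → UTC: 07:00–08:30, 09:30–17:00.
Elena → UTC: 09:00–13:30, 16:30–18:00.
Diego ∩ Elena: 09:30–13:30, 16:30–17:00.
Windows ≥ 30 min: 09:30–13:30, 16:30–17:00.
That's 2 windows.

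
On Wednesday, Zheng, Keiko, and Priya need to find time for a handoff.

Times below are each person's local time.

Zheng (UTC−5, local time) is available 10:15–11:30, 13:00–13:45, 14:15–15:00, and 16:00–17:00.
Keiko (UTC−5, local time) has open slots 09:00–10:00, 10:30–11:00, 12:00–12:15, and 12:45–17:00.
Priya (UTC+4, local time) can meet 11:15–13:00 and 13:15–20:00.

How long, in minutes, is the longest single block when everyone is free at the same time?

Zheng → UTC: 15:15–16:30, 18:00–18:45, 19:15–20:00, 21:00–22:00.
Keiko → UTC: 14:00–15:00, 15:30–16:00, 17:00–17:15, 17:45–22:00.
Priya → UTC: 07:15–09:00, 09:15–16:00.
Zheng ∩ Keiko: 15:30–16:00, 18:00–18:45, 19:15–20:00, 21:00–22:00.
Zheng ∩ Keiko ∩ Priya: 15:30–16:00.
Single common window of 30 minutes.

30 minutes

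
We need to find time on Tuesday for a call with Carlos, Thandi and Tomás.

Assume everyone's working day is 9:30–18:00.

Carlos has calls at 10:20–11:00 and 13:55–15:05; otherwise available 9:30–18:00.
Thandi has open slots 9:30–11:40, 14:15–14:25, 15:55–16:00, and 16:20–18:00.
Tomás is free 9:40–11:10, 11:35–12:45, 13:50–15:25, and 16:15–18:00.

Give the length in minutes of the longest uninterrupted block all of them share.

Carlos free within 09:30–18:00: 09:30–10:20, 11:00–13:55, 15:05–18:00.
Carlos ∩ Thandi: 09:30–10:20, 11:00–11:40, 15:55–16:00, 16:20–18:00.
Carlos ∩ Thandi ∩ Tomás: 09:40–10:20, 11:00–11:10, 11:35–11:40, 16:20–18:00.
Common window lengths: 40, 10, 5, 100 min; longest is 100.

100 minutes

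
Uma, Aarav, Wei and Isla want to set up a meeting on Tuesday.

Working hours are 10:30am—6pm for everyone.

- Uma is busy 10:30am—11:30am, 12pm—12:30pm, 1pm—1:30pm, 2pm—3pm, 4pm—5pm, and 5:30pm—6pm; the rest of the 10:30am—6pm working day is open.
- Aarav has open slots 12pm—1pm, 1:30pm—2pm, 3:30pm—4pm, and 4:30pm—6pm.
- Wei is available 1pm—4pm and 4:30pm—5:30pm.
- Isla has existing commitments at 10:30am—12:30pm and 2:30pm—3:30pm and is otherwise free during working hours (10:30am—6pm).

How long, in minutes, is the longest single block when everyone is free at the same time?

Uma free within 10:30–18:00: 11:30–12:00, 12:30–13:00, 13:30–14:00, 15:00–16:00, 17:00–17:30.
Isla free within 10:30–18:00: 12:30–14:30, 15:30–18:00.
Uma ∩ Aarav: 12:30–13:00, 13:30–14:00, 15:30–16:00, 17:00–17:30.
Uma ∩ Aarav ∩ Wei: 13:30–14:00, 15:30–16:00, 17:00–17:30.
Uma ∩ Aarav ∩ Wei ∩ Isla: 13:30–14:00, 15:30–16:00, 17:00–17:30.
Common window lengths: 30, 30, 30 min; longest is 30.

30 minutes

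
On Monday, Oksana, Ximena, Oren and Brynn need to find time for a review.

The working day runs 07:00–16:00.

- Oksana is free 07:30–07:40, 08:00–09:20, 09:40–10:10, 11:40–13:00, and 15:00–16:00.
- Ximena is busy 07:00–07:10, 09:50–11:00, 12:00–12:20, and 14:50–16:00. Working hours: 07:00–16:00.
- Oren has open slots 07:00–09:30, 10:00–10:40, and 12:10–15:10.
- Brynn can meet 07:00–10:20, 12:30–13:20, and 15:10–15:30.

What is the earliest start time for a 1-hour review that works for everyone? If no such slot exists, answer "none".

Ximena free within 07:00–16:00: 07:10–09:50, 11:00–12:00, 12:20–14:50.
Oksana ∩ Ximena: 07:30–07:40, 08:00–09:20, 09:40–09:50, 11:40–12:00, 12:20–13:00.
Oksana ∩ Ximena ∩ Oren: 07:30–07:40, 08:00–09:20, 12:20–13:00.
Oksana ∩ Ximena ∩ Oren ∩ Brynn: 07:30–07:40, 08:00–09:20, 12:30–13:00.
Windows ≥ 60 min: 08:00–09:20.
Earliest such window starts at 08:00.

08:00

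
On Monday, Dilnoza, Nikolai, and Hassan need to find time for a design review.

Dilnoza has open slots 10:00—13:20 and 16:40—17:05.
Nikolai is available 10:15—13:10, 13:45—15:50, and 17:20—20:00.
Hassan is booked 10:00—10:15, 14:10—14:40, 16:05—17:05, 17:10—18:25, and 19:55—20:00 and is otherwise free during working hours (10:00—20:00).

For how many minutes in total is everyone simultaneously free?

175 minutes

Hassan free within 10:00–20:00: 10:15–14:10, 14:40–16:05, 17:05–17:10, 18:25–19:55.
Dilnoza ∩ Nikolai: 10:15–13:10.
Dilnoza ∩ Nikolai ∩ Hassan: 10:15–13:10.
Total common minutes: 175.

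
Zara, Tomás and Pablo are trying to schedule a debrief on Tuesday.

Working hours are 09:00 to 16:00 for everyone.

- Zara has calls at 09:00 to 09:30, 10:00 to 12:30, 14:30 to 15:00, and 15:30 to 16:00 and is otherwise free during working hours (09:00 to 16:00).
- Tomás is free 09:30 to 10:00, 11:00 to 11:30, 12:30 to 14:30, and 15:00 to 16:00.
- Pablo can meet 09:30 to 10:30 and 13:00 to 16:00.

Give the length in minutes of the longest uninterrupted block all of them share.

Zara free within 09:00–16:00: 09:30–10:00, 12:30–14:30, 15:00–15:30.
Zara ∩ Tomás: 09:30–10:00, 12:30–14:30, 15:00–15:30.
Zara ∩ Tomás ∩ Pablo: 09:30–10:00, 13:00–14:30, 15:00–15:30.
Common window lengths: 30, 90, 30 min; longest is 90.

90 minutes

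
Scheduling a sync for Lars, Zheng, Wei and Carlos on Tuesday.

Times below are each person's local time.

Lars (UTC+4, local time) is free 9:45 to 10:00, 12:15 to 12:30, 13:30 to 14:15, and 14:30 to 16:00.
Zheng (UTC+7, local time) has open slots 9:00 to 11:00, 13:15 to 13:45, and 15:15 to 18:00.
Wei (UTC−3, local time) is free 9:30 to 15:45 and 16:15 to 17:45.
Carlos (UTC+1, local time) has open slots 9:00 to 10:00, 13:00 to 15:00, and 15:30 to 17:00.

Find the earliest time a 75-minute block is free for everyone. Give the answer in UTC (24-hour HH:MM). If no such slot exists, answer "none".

none

Lars → UTC: 05:45–06:00, 08:15–08:30, 09:30–10:15, 10:30–12:00.
Zheng → UTC: 02:00–04:00, 06:15–06:45, 08:15–11:00.
Wei → UTC: 12:30–18:45, 19:15–20:45.
Carlos → UTC: 08:00–09:00, 12:00–14:00, 14:30–16:00.
Lars ∩ Zheng: 08:15–08:30, 09:30–10:15, 10:30–11:00.
Lars ∩ Zheng ∩ Wei: (none).
Lars ∩ Zheng ∩ Wei ∩ Carlos: (none).
Windows ≥ 75 min: (none).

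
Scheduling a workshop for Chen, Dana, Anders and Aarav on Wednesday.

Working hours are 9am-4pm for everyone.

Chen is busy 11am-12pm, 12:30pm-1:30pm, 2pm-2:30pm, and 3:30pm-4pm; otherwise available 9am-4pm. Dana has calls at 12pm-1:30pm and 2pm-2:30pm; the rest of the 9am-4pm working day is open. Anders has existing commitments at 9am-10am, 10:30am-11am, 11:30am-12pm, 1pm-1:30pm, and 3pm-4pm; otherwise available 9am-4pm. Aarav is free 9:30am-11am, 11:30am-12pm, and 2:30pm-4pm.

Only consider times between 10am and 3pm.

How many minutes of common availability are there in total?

Chen free within 09:00–16:00: 09:00–11:00, 12:00–12:30, 13:30–14:00, 14:30–15:30.
Dana free within 09:00–16:00: 09:00–12:00, 13:30–14:00, 14:30–16:00.
Anders free within 09:00–16:00: 10:00–10:30, 11:00–11:30, 12:00–13:00, 13:30–15:00.
Chen ∩ Dana: 09:00–11:00, 13:30–14:00, 14:30–15:30.
Chen ∩ Dana ∩ Anders: 10:00–10:30, 13:30–14:00, 14:30–15:00.
Chen ∩ Dana ∩ Anders ∩ Aarav: 10:00–10:30, 14:30–15:00.
Restricted to 10:00–15:00: 10:00–10:30, 14:30–15:00.
Total common minutes: 30 + 30 = 60.

60 minutes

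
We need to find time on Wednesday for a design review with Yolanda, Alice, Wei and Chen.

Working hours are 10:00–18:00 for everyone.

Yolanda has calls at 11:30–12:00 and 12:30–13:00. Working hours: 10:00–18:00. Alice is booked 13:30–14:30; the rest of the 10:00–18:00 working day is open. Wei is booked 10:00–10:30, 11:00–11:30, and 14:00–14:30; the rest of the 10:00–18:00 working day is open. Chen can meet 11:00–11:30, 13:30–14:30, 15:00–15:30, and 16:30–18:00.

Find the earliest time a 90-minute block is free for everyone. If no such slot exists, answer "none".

Yolanda free within 10:00–18:00: 10:00–11:30, 12:00–12:30, 13:00–18:00.
Alice free within 10:00–18:00: 10:00–13:30, 14:30–18:00.
Wei free within 10:00–18:00: 10:30–11:00, 11:30–14:00, 14:30–18:00.
Yolanda ∩ Alice: 10:00–11:30, 12:00–12:30, 13:00–13:30, 14:30–18:00.
Yolanda ∩ Alice ∩ Wei: 10:30–11:00, 12:00–12:30, 13:00–13:30, 14:30–18:00.
Yolanda ∩ Alice ∩ Wei ∩ Chen: 15:00–15:30, 16:30–18:00.
Windows ≥ 90 min: 16:30–18:00.
Earliest such window starts at 16:30.

16:30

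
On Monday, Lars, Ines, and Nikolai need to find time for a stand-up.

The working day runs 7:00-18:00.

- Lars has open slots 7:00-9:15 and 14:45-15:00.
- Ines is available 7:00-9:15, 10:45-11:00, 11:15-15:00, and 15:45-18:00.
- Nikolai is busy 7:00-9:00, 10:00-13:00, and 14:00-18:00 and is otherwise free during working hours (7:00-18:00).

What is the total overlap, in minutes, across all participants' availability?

15 minutes

Nikolai free within 07:00–18:00: 09:00–10:00, 13:00–14:00.
Lars ∩ Ines: 07:00–09:15, 14:45–15:00.
Lars ∩ Ines ∩ Nikolai: 09:00–09:15.
Total common minutes: 15.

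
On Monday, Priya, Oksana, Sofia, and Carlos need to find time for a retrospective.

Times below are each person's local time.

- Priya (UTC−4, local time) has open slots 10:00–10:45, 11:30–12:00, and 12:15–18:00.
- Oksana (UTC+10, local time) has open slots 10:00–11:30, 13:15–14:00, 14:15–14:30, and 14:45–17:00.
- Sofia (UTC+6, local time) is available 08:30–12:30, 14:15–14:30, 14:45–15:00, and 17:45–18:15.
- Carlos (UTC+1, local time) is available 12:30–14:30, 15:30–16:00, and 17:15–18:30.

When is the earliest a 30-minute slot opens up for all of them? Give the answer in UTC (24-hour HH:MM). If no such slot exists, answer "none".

Priya → UTC: 14:00–14:45, 15:30–16:00, 16:15–22:00.
Oksana → UTC: 00:00–01:30, 03:15–04:00, 04:15–04:30, 04:45–07:00.
Sofia → UTC: 02:30–06:30, 08:15–08:30, 08:45–09:00, 11:45–12:15.
Carlos → UTC: 11:30–13:30, 14:30–15:00, 16:15–17:30.
Priya ∩ Oksana: (none).
Priya ∩ Oksana ∩ Sofia: (none).
Priya ∩ Oksana ∩ Sofia ∩ Carlos: (none).
Windows ≥ 30 min: (none).

none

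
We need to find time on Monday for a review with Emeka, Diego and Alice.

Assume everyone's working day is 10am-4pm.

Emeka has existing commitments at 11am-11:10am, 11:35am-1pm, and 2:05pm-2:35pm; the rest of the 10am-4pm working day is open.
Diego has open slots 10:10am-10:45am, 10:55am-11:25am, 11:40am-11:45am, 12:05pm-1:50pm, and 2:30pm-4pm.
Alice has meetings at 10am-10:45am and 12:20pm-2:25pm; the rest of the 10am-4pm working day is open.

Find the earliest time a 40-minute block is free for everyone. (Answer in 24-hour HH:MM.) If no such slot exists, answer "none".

Emeka free within 10:00–16:00: 10:00–11:00, 11:10–11:35, 13:00–14:05, 14:35–16:00.
Alice free within 10:00–16:00: 10:45–12:20, 14:25–16:00.
Emeka ∩ Diego: 10:10–10:45, 10:55–11:00, 11:10–11:25, 13:00–13:50, 14:35–16:00.
Emeka ∩ Diego ∩ Alice: 10:55–11:00, 11:10–11:25, 14:35–16:00.
Windows ≥ 40 min: 14:35–16:00.
Earliest such window starts at 14:35.

14:35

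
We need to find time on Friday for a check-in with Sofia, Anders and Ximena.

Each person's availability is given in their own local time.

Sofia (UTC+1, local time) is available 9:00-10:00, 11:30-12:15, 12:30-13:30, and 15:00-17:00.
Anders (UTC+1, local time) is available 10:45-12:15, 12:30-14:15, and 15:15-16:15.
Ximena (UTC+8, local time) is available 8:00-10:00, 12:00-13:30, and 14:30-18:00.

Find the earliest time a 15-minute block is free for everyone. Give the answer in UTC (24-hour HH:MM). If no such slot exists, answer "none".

Sofia → UTC: 08:00–09:00, 10:30–11:15, 11:30–12:30, 14:00–16:00.
Anders → UTC: 09:45–11:15, 11:30–13:15, 14:15–15:15.
Ximena → UTC: 00:00–02:00, 04:00–05:30, 06:30–10:00.
Sofia ∩ Anders: 10:30–11:15, 11:30–12:30, 14:15–15:15.
Sofia ∩ Anders ∩ Ximena: (none).
Windows ≥ 15 min: (none).

none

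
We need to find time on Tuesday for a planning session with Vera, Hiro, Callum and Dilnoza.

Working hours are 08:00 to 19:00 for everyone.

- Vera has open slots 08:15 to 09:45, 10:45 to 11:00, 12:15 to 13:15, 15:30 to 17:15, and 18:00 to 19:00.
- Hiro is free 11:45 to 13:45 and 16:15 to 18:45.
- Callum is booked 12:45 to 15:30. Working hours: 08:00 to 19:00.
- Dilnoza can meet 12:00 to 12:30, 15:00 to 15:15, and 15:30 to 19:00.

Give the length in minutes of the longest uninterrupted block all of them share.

Callum free within 08:00–19:00: 08:00–12:45, 15:30–19:00.
Vera ∩ Hiro: 12:15–13:15, 16:15–17:15, 18:00–18:45.
Vera ∩ Hiro ∩ Callum: 12:15–12:45, 16:15–17:15, 18:00–18:45.
Vera ∩ Hiro ∩ Callum ∩ Dilnoza: 12:15–12:30, 16:15–17:15, 18:00–18:45.
Common window lengths: 15, 60, 45 min; longest is 60.

60 minutes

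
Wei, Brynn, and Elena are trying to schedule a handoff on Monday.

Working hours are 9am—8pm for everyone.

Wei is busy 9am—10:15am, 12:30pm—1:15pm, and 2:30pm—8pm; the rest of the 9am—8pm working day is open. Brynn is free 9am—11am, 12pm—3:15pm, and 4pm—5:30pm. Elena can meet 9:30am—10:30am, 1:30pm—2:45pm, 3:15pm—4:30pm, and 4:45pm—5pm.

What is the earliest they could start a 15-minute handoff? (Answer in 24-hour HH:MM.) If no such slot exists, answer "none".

Wei free within 09:00–20:00: 10:15–12:30, 13:15–14:30.
Wei ∩ Brynn: 10:15–11:00, 12:00–12:30, 13:15–14:30.
Wei ∩ Brynn ∩ Elena: 10:15–10:30, 13:30–14:30.
Windows ≥ 15 min: 10:15–10:30, 13:30–14:30.
Earliest such window starts at 10:15.

10:15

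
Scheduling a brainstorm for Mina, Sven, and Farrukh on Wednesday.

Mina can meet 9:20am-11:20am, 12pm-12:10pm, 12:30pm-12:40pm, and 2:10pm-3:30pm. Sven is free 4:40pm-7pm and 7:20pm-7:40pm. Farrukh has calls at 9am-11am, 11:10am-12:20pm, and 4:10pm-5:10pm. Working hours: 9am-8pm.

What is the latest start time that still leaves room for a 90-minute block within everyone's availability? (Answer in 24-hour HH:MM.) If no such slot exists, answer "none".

Farrukh free within 09:00–20:00: 11:00–11:10, 12:20–16:10, 17:10–20:00.
Mina ∩ Sven: (none).
Mina ∩ Sven ∩ Farrukh: (none).
Windows ≥ 90 min: (none).

none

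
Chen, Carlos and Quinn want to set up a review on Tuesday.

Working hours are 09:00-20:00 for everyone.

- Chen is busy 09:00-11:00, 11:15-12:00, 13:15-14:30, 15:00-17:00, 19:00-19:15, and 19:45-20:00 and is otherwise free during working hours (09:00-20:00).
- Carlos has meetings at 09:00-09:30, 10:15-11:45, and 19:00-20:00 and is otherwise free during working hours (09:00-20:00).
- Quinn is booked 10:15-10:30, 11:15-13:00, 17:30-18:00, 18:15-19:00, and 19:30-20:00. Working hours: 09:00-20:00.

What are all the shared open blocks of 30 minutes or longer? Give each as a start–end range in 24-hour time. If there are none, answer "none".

Chen free within 09:00–20:00: 11:00–11:15, 12:00–13:15, 14:30–15:00, 17:00–19:00, 19:15–19:45.
Carlos free within 09:00–20:00: 09:30–10:15, 11:45–19:00.
Quinn free within 09:00–20:00: 09:00–10:15, 10:30–11:15, 13:00–17:30, 18:00–18:15, 19:00–19:30.
Chen ∩ Carlos: 12:00–13:15, 14:30–15:00, 17:00–19:00.
Chen ∩ Carlos ∩ Quinn: 13:00–13:15, 14:30–15:00, 17:00–17:30, 18:00–18:15.
Windows ≥ 30 min: 14:30–15:00, 17:00–17:30.

14:30–15:00, 17:00–17:30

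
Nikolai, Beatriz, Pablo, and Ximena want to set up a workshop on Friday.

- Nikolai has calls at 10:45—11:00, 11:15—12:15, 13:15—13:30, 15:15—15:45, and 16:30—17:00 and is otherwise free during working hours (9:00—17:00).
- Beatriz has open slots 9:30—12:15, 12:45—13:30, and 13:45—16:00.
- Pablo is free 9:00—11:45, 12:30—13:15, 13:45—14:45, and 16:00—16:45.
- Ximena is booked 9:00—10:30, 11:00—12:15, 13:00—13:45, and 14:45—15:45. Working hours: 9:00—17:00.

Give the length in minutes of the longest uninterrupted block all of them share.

60 minutes

Nikolai free within 09:00–17:00: 09:00–10:45, 11:00–11:15, 12:15–13:15, 13:30–15:15, 15:45–16:30.
Ximena free within 09:00–17:00: 10:30–11:00, 12:15–13:00, 13:45–14:45, 15:45–17:00.
Nikolai ∩ Beatriz: 09:30–10:45, 11:00–11:15, 12:45–13:15, 13:45–15:15, 15:45–16:00.
Nikolai ∩ Beatriz ∩ Pablo: 09:30–10:45, 11:00–11:15, 12:45–13:15, 13:45–14:45.
Nikolai ∩ Beatriz ∩ Pablo ∩ Ximena: 10:30–10:45, 12:45–13:00, 13:45–14:45.
Common window lengths: 15, 15, 60 min; longest is 60.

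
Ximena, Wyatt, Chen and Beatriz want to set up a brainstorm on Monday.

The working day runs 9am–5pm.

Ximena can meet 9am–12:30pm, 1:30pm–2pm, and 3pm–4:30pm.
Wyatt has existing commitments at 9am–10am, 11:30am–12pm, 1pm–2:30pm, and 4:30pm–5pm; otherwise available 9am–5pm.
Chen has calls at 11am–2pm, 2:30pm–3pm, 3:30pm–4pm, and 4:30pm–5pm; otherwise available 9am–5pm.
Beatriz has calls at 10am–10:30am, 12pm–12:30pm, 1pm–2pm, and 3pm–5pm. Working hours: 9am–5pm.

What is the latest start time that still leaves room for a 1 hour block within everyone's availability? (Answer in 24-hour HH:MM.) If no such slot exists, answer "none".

Wyatt free within 09:00–17:00: 10:00–11:30, 12:00–13:00, 14:30–16:30.
Chen free within 09:00–17:00: 09:00–11:00, 14:00–14:30, 15:00–15:30, 16:00–16:30.
Beatriz free within 09:00–17:00: 09:00–10:00, 10:30–12:00, 12:30–13:00, 14:00–15:00.
Ximena ∩ Wyatt: 10:00–11:30, 12:00–12:30, 15:00–16:30.
Ximena ∩ Wyatt ∩ Chen: 10:00–11:00, 15:00–15:30, 16:00–16:30.
Ximena ∩ Wyatt ∩ Chen ∩ Beatriz: 10:30–11:00.
Windows ≥ 60 min: (none).

none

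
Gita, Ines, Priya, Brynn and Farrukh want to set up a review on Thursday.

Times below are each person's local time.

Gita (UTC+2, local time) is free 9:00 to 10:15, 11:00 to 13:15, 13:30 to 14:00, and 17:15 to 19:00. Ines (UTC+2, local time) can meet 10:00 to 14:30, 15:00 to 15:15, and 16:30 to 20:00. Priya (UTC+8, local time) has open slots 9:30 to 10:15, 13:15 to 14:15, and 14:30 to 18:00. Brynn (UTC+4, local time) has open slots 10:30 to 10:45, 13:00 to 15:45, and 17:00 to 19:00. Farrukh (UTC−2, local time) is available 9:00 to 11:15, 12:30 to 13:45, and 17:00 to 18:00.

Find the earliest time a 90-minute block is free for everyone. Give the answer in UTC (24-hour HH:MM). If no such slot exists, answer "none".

none

Gita → UTC: 07:00–08:15, 09:00–11:15, 11:30–12:00, 15:15–17:00.
Ines → UTC: 08:00–12:30, 13:00–13:15, 14:30–18:00.
Priya → UTC: 01:30–02:15, 05:15–06:15, 06:30–10:00.
Brynn → UTC: 06:30–06:45, 09:00–11:45, 13:00–15:00.
Farrukh → UTC: 11:00–13:15, 14:30–15:45, 19:00–20:00.
Gita ∩ Ines: 08:00–08:15, 09:00–11:15, 11:30–12:00, 15:15–17:00.
Gita ∩ Ines ∩ Priya: 08:00–08:15, 09:00–10:00.
Gita ∩ Ines ∩ Priya ∩ Brynn: 09:00–10:00.
Gita ∩ Ines ∩ Priya ∩ Brynn ∩ Farrukh: (none).
Windows ≥ 90 min: (none).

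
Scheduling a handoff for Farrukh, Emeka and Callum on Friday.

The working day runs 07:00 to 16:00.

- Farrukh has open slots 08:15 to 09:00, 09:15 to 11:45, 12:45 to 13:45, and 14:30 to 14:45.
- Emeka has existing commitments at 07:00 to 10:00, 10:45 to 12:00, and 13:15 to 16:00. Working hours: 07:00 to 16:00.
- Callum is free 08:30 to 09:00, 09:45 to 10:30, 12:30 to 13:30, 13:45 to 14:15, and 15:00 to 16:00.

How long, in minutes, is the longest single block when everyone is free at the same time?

30 minutes

Emeka free within 07:00–16:00: 10:00–10:45, 12:00–13:15.
Farrukh ∩ Emeka: 10:00–10:45, 12:45–13:15.
Farrukh ∩ Emeka ∩ Callum: 10:00–10:30, 12:45–13:15.
Common window lengths: 30, 30 min; longest is 30.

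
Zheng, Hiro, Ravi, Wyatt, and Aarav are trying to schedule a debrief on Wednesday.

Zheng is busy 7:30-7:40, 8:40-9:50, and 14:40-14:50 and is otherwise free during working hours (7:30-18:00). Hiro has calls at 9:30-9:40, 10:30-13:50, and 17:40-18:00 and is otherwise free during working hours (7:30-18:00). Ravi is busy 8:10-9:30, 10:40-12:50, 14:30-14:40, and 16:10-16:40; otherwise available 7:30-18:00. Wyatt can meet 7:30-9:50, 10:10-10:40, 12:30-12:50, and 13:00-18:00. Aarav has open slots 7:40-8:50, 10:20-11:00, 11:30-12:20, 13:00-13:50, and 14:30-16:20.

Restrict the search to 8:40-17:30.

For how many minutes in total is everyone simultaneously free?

Zheng free within 07:30–18:00: 07:40–08:40, 09:50–14:40, 14:50–18:00.
Hiro free within 07:30–18:00: 07:30–09:30, 09:40–10:30, 13:50–17:40.
Ravi free within 07:30–18:00: 07:30–08:10, 09:30–10:40, 12:50–14:30, 14:40–16:10, 16:40–18:00.
Zheng ∩ Hiro: 07:40–08:40, 09:50–10:30, 13:50–14:40, 14:50–17:40.
Zheng ∩ Hiro ∩ Ravi: 07:40–08:10, 09:50–10:30, 13:50–14:30, 14:50–16:10, 16:40–17:40.
Zheng ∩ Hiro ∩ Ravi ∩ Wyatt: 07:40–08:10, 10:10–10:30, 13:50–14:30, 14:50–16:10, 16:40–17:40.
Zheng ∩ Hiro ∩ Ravi ∩ Wyatt ∩ Aarav: 07:40–08:10, 10:20–10:30, 14:50–16:10.
Restricted to 08:40–17:30: 10:20–10:30, 14:50–16:10.
Total common minutes: 10 + 80 = 90.

90 minutes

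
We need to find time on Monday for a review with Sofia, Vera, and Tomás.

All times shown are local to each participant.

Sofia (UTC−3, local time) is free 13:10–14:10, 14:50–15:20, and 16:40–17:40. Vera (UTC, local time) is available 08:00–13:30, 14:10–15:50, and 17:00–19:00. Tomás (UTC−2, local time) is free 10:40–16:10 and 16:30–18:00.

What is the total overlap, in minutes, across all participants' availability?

30 minutes

Sofia → UTC: 16:10–17:10, 17:50–18:20, 19:40–20:40.
Vera → UTC: 08:00–13:30, 14:10–15:50, 17:00–19:00.
Tomás → UTC: 12:40–18:10, 18:30–20:00.
Sofia ∩ Vera: 17:00–17:10, 17:50–18:20.
Sofia ∩ Vera ∩ Tomás: 17:00–17:10, 17:50–18:10.
Total common minutes: 10 + 20 = 30.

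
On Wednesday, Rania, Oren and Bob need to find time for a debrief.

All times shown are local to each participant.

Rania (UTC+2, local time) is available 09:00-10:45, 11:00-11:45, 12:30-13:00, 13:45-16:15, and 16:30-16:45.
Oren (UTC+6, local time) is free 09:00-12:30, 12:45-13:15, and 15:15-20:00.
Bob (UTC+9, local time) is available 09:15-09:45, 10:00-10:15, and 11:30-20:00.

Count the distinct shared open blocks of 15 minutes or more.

3

Rania → UTC: 07:00–08:45, 09:00–09:45, 10:30–11:00, 11:45–14:15, 14:30–14:45.
Oren → UTC: 03:00–06:30, 06:45–07:15, 09:15–14:00.
Bob → UTC: 00:15–00:45, 01:00–01:15, 02:30–11:00.
Rania ∩ Oren: 07:00–07:15, 09:15–09:45, 10:30–11:00, 11:45–14:00.
Rania ∩ Oren ∩ Bob: 07:00–07:15, 09:15–09:45, 10:30–11:00.
Windows ≥ 15 min: 07:00–07:15, 09:15–09:45, 10:30–11:00.
That's 3 windows.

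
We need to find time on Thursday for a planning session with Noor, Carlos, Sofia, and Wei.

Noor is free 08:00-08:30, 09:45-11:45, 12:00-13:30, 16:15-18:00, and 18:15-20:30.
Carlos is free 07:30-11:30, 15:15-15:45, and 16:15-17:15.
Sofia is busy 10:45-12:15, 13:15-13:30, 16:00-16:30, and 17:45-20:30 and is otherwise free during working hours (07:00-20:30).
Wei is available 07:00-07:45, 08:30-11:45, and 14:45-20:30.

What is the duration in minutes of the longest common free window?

Sofia free within 07:00–20:30: 07:00–10:45, 12:15–13:15, 13:30–16:00, 16:30–17:45.
Noor ∩ Carlos: 08:00–08:30, 09:45–11:30, 16:15–17:15.
Noor ∩ Carlos ∩ Sofia: 08:00–08:30, 09:45–10:45, 16:30–17:15.
Noor ∩ Carlos ∩ Sofia ∩ Wei: 09:45–10:45, 16:30–17:15.
Common window lengths: 60, 45 min; longest is 60.

60 minutes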